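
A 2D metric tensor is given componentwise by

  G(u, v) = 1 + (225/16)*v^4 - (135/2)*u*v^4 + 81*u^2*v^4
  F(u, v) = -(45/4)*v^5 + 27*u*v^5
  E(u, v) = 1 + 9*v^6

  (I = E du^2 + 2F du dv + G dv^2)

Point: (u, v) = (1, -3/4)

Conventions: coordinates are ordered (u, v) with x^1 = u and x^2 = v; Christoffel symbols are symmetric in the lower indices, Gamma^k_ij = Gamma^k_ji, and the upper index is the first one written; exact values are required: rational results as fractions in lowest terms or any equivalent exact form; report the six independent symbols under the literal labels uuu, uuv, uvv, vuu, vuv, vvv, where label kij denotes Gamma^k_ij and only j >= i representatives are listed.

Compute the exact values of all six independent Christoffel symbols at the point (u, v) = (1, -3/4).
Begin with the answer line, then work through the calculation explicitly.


Answer: Gamma_uuu = 0, Gamma_uuv = -13122/23189, Gamma_uvv = 20412/23189, Gamma_vuu = 0, Gamma_vuv = 30618/23189, Gamma_vvv = -47628/23189

E = 10657/4096, F = -15309/4096, G = 39817/4096 at the point
E_u = 0, E_v = -6561/512, F_u = -6561/1024, F_v = 25515/1024, G_u = 15309/512, G_v = -11907/256
EG - F^2 = 23189/2048;  g^inv = (2048/23189) * [[39817/4096, 15309/4096], [15309/4096, 10657/4096]]
first-kind symbols [ij,l] = (1/2)(d_i g_jl + d_j g_il - d_l g_ij): [uu,u] = E_u/2 = 0, [uu,v] = F_u - E_v/2 = 0, [uv,u] = E_v/2 = -6561/1024, [uv,v] = G_u/2 = 15309/1024, [vv,u] = F_v - G_u/2 = 5103/512, [vv,v] = G_v/2 = -11907/512
Gamma^u_ij = (G*[ij,u] - F*[ij,v])/(EG - F^2), Gamma^v_ij = (E*[ij,v] - F*[ij,u])/(EG - F^2)


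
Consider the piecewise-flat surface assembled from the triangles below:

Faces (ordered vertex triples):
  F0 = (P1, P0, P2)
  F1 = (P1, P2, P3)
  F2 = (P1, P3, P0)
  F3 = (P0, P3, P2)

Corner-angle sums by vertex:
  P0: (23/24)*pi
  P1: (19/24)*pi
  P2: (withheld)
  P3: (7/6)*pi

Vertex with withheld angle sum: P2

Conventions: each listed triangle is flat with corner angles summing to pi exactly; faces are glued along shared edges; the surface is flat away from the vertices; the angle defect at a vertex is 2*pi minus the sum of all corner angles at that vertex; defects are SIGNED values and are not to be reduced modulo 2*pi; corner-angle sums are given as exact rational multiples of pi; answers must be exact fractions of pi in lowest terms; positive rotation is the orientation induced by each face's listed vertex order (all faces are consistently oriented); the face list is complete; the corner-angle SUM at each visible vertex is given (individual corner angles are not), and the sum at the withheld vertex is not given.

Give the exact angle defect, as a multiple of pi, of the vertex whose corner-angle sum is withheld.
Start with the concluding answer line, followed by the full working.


Answer: defect(P2) = (11/12)*pi

V = 4, E = 6, F = 4; chi = V - E + F = 2
Gauss-Bonnet: total defect = 2*pi*chi = 4*pi; visible defects sum to (37/12)*pi


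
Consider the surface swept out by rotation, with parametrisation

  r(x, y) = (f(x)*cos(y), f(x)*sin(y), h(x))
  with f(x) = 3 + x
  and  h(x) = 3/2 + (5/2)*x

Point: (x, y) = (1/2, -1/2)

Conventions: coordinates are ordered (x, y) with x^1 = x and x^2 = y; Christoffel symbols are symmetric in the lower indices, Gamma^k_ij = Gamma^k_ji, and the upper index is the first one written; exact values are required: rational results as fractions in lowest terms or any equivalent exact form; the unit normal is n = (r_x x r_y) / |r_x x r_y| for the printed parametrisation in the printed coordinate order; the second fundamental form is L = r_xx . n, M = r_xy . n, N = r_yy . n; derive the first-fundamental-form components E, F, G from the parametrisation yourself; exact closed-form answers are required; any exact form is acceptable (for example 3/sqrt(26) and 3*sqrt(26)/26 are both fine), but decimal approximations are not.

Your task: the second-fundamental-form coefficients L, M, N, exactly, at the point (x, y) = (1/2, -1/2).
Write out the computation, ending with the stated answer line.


f = 7/2, f' = 1, f'' = 0, h' = 5/2, h'' = 0
E = 29/4, F = 0, G = 49/4; answer radicand W^2 = 29/4
unnormalised second-form numerators: l = 0, m = 0, n = 35/4; L = l/sqrt(29/4), and similarly M = m/sqrt(W^2), N = n/sqrt(W^2)

Answer: L = 0, M = 0, N = 35*sqrt(29)/58


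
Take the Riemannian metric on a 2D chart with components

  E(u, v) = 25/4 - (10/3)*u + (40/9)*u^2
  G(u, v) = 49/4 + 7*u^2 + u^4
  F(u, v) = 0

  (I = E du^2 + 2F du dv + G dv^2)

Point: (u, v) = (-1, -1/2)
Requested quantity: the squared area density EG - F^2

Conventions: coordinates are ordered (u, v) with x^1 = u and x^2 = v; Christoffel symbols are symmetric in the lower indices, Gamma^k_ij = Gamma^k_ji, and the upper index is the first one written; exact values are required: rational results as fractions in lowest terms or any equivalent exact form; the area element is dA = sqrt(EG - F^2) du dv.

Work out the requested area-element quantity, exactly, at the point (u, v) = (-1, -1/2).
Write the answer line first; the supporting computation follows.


Answer: EG - F^2 = 4545/16

E = 505/36, F = 0, G = 81/4; EG - F^2 = 4545/16


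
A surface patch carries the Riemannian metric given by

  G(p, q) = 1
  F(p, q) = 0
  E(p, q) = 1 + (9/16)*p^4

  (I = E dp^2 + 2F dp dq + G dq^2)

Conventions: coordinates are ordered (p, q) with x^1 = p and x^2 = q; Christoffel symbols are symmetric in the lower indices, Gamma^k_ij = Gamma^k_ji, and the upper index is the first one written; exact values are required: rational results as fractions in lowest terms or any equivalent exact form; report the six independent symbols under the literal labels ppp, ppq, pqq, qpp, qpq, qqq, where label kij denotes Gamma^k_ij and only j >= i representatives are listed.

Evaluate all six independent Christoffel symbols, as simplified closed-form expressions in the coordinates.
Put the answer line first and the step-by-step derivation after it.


Answer: Gamma_ppp = 18*p^3/(9*p^4 + 16), Gamma_ppq = 0, Gamma_pqq = 0, Gamma_qpp = 0, Gamma_qpq = 0, Gamma_qqq = 0

E = 1 + (9/16)*p^4; F = 0; G = 1
Gamma^k_ij = (1/2) g^{kl} (d_i g_jl + d_j g_il - d_l g_ij), with g^inv = (1/(EG-F^2)) [[G, -F], [-F, E]]
first partials: E_p = (9/4)*p^3, E_q = 0, F_p = 0, F_q = 0, G_p = 0, G_q = 0
D = EG - F^2 = 1 + (9/16)*p^4
expanded: Gamma^p_pp = (G E_p - 2F F_p + F E_q)/(2D), Gamma^p_pq = (G E_q - F G_p)/(2D), Gamma^p_qq = (2G F_q - G G_p - F G_q)/(2D), Gamma^q_pp = (2E F_p - E E_q - F E_p)/(2D), Gamma^q_pq = (E G_p - F E_q)/(2D), Gamma^q_qq = (E G_q - 2F F_q + F G_p)/(2D); substitute and cancel common factors


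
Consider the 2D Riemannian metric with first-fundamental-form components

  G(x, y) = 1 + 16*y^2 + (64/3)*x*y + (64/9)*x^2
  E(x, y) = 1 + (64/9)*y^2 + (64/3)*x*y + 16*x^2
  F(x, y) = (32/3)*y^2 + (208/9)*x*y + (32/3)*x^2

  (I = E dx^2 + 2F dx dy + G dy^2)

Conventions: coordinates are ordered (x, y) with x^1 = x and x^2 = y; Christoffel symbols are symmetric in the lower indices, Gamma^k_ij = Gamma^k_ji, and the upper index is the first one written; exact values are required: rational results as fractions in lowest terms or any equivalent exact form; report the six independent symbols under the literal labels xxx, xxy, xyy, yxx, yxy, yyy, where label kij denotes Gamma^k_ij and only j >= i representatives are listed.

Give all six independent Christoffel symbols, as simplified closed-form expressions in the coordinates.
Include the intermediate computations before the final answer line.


E = 1 + (64/9)*y^2 + (64/3)*x*y + 16*x^2; F = (32/3)*y^2 + (208/9)*x*y + (32/3)*x^2; G = 1 + 16*y^2 + (64/3)*x*y + (64/9)*x^2
Gamma^k_ij = (1/2) g^{kl} (d_i g_jl + d_j g_il - d_l g_ij), with g^inv = (1/(EG-F^2)) [[G, -F], [-F, E]]
first partials: E_x = (64/3)*y + 32*x, E_y = (128/9)*y + (64/3)*x, F_x = (208/9)*y + (64/3)*x, F_y = (64/3)*y + (208/9)*x, G_x = (64/3)*y + (128/9)*x, G_y = 32*y + (64/3)*x
D = EG - F^2 = 1 + (208/9)*y^2 + (128/3)*x*y + (208/9)*x^2
expanded: Gamma^x_xx = (G E_x - 2F F_x + F E_y)/(2D), Gamma^x_xy = (G E_y - F G_x)/(2D), Gamma^x_yy = (2G F_y - G G_x - F G_y)/(2D), Gamma^y_xx = (2E F_x - E E_y - F E_x)/(2D), Gamma^y_xy = (E G_x - F E_y)/(2D), Gamma^y_yy = (E G_y - 2F F_y + F G_x)/(2D); substitute and cancel common factors

Answer: Gamma_xxx = (144*x + 96*y)/(208*x^2 + 384*x*y + 208*y^2 + 9), Gamma_xxy = (96*x + 64*y)/(208*x^2 + 384*x*y + 208*y^2 + 9), Gamma_xyy = (144*x + 96*y)/(208*x^2 + 384*x*y + 208*y^2 + 9), Gamma_yxx = (96*x + 144*y)/(208*x^2 + 384*x*y + 208*y^2 + 9), Gamma_yxy = (64*x + 96*y)/(208*x^2 + 384*x*y + 208*y^2 + 9), Gamma_yyy = (96*x + 144*y)/(208*x^2 + 384*x*y + 208*y^2 + 9)


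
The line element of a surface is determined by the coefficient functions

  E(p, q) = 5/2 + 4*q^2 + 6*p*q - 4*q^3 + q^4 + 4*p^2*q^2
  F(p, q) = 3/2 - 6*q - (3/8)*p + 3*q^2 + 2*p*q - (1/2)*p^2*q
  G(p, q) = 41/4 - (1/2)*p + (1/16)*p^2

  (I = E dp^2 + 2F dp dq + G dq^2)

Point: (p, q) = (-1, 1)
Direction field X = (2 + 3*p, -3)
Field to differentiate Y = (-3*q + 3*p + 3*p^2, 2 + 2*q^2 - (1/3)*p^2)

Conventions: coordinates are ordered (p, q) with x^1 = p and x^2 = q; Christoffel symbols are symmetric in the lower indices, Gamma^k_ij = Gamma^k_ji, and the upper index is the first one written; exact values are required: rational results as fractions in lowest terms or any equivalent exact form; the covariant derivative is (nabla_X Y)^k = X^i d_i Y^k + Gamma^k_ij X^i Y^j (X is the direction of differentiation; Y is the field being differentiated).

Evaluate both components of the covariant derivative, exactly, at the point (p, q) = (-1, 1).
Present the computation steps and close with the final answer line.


E = 3/2, F = -29/8, G = 173/16 at the point
E_p = -2, E_q = 2, F_p = 21/8, F_q = -5/2, G_p = -5/8, G_q = 0
EG - F^2 = 197/64;  g^inv = (64/197) * [[173/16, 29/8], [29/8, 3/2]]
first-kind symbols [ij,l] = (1/2)(d_i g_jl + d_j g_il - d_l g_ij): [pp,p] = E_p/2 = -1, [pp,q] = F_p - E_q/2 = 13/8, [pq,p] = E_q/2 = 1, [pq,q] = G_p/2 = -5/16, [qq,p] = F_q - G_p/2 = -35/16, [qq,q] = G_q/2 = 0
Gamma^p_ij = (G*[ij,p] - F*[ij,q])/(EG - F^2), Gamma^q_ij = (E*[ij,q] - F*[ij,p])/(EG - F^2)
Gamma_ppp = -315/197, Gamma_ppq = 1239/394, Gamma_pqq = -6055/788, Gamma_qpp = -76/197, Gamma_qpq = 202/197, Gamma_qqq = -1015/394
X = (-1, -3), Y = (-3, 11/3) at the point

Answer: (nabla_X Y)^p = 85497/788, (nabla_X Y)^q = 7873/394


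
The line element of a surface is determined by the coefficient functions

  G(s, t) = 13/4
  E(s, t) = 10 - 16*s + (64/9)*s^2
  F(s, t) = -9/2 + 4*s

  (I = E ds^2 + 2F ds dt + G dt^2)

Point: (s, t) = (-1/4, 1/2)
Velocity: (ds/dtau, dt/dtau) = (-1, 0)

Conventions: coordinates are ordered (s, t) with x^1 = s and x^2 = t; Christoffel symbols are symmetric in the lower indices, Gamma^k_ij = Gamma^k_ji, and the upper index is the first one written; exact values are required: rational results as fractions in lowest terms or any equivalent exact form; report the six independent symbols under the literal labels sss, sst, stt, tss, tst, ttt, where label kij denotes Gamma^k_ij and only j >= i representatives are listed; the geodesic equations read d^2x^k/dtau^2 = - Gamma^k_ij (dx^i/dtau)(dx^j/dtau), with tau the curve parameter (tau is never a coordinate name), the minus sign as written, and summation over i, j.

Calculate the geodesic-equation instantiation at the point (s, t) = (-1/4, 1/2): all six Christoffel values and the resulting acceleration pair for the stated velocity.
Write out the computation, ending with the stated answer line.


E = 130/9, F = -11/2, G = 13/4 at the point
E_s = -176/9, E_t = 0, F_s = 4, F_t = 0, G_s = 0, G_t = 0
EG - F^2 = 601/36;  g^inv = (36/601) * [[13/4, 11/2], [11/2, 130/9]]
first-kind symbols [ij,l] = (1/2)(d_i g_jl + d_j g_il - d_l g_ij): [ss,s] = E_s/2 = -88/9, [ss,t] = F_s - E_t/2 = 4, [st,s] = E_t/2 = 0, [st,t] = G_s/2 = 0, [tt,s] = F_t - G_s/2 = 0, [tt,t] = G_t/2 = 0
Gamma^s_ij = (G*[ij,s] - F*[ij,t])/(EG - F^2), Gamma^t_ij = (E*[ij,t] - F*[ij,s])/(EG - F^2)
Gamma_sss = -352/601, Gamma_sst = 0, Gamma_stt = 0, Gamma_tss = 144/601, Gamma_tst = 0, Gamma_ttt = 0
d^2s/dtau^2 = -(Gamma_sss*(-1)^2 + 2*Gamma_sst*(-1)*(0) + Gamma_stt*(0)^2) = 352/601
d^2t/dtau^2 = -(Gamma_tss*(-1)^2 + 2*Gamma_tst*(-1)*(0) + Gamma_ttt*(0)^2) = -144/601

Answer: Gamma_sss = -352/601, Gamma_sst = 0, Gamma_stt = 0, Gamma_tss = 144/601, Gamma_tst = 0, Gamma_ttt = 0; accelerations (d^2s/dtau^2, d^2t/dtau^2) = (352/601, -144/601)


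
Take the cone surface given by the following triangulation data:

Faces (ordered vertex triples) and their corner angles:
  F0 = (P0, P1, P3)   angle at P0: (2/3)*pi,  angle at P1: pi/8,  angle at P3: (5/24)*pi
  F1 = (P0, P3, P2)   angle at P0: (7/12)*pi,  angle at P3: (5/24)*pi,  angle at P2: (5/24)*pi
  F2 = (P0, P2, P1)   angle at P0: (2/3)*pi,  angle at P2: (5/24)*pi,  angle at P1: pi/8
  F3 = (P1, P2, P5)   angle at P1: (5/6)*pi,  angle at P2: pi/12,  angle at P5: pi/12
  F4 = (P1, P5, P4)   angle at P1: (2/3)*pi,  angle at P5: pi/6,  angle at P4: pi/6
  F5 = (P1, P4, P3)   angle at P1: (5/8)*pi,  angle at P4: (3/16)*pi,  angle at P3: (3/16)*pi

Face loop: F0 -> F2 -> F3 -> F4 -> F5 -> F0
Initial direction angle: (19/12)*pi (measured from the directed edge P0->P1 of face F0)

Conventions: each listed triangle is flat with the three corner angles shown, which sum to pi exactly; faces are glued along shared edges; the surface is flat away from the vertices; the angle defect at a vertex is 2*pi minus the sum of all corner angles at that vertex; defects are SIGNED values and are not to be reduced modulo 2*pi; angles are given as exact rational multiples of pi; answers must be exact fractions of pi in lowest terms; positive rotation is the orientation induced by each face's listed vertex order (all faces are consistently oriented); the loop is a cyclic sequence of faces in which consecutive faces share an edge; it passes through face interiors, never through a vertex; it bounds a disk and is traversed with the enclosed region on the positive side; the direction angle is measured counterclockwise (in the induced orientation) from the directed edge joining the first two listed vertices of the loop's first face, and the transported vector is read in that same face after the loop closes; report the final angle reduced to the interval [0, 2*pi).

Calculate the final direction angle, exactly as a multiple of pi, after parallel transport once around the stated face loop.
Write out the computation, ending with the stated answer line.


enclosed vertex P1: corner angles sum to (19/8)*pi, defect = 2*pi - (19/8)*pi = (-3/8)*pi
transport around the loop rotates by the sum of enclosed defects; add to the initial angle mod 2*pi
final angle = (19/12)*pi - (3/8)*pi = (29/24)*pi (mod 2*pi)

Answer: final direction angle = (29/24)*pi


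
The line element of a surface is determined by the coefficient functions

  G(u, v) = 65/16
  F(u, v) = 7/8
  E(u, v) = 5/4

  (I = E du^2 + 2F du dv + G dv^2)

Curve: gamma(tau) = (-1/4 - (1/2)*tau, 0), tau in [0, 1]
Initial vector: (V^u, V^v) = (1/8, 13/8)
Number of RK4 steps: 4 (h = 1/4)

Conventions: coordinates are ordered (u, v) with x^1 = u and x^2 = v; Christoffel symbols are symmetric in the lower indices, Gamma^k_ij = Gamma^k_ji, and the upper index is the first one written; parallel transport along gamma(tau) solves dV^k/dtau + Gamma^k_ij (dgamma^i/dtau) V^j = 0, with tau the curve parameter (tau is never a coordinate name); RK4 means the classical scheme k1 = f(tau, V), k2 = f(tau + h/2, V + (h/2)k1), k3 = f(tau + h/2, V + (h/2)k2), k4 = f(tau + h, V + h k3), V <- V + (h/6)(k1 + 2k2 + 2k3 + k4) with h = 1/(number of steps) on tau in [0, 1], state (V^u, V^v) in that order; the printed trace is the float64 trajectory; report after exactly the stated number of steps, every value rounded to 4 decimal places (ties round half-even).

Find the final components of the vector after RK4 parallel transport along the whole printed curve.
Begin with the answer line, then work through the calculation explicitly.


Answer: V^u = 0.1250, V^v = 1.6250

gamma'(tau) = (-1/2, 0); f(tau, V)^k = -Gamma^k_ij(gamma(tau)) gamma'^i(tau) V^j; h = 1/4; intermediate values shown to 6 dp
curve data and Christoffel symbols at the stage parameters:
  tau = 0.000000: gamma = (-0.250000, 0.000000), gamma' = (-0.500000, 0.000000); Gamma_uuu = 0.000000, Gamma_uuv = 0.000000, Gamma_uvv = 0.000000, Gamma_vuu = 0.000000, Gamma_vuv = 0.000000, Gamma_vvv = 0.000000
  tau = 0.125000: gamma = (-0.312500, 0.000000), gamma' = (-0.500000, 0.000000); Gamma_uuu = 0.000000, Gamma_uuv = 0.000000, Gamma_uvv = 0.000000, Gamma_vuu = 0.000000, Gamma_vuv = 0.000000, Gamma_vvv = 0.000000
  tau = 0.250000: gamma = (-0.375000, 0.000000), gamma' = (-0.500000, 0.000000); Gamma_uuu = 0.000000, Gamma_uuv = 0.000000, Gamma_uvv = 0.000000, Gamma_vuu = 0.000000, Gamma_vuv = 0.000000, Gamma_vvv = 0.000000
  tau = 0.375000: gamma = (-0.437500, 0.000000), gamma' = (-0.500000, 0.000000); Gamma_uuu = 0.000000, Gamma_uuv = 0.000000, Gamma_uvv = 0.000000, Gamma_vuu = 0.000000, Gamma_vuv = 0.000000, Gamma_vvv = 0.000000
  tau = 0.500000: gamma = (-0.500000, 0.000000), gamma' = (-0.500000, 0.000000); Gamma_uuu = 0.000000, Gamma_uuv = 0.000000, Gamma_uvv = 0.000000, Gamma_vuu = 0.000000, Gamma_vuv = 0.000000, Gamma_vvv = 0.000000
  tau = 0.625000: gamma = (-0.562500, 0.000000), gamma' = (-0.500000, 0.000000); Gamma_uuu = 0.000000, Gamma_uuv = 0.000000, Gamma_uvv = 0.000000, Gamma_vuu = 0.000000, Gamma_vuv = 0.000000, Gamma_vvv = 0.000000
  tau = 0.750000: gamma = (-0.625000, 0.000000), gamma' = (-0.500000, 0.000000); Gamma_uuu = 0.000000, Gamma_uuv = 0.000000, Gamma_uvv = 0.000000, Gamma_vuu = 0.000000, Gamma_vuv = 0.000000, Gamma_vvv = 0.000000
  tau = 0.875000: gamma = (-0.687500, 0.000000), gamma' = (-0.500000, 0.000000); Gamma_uuu = 0.000000, Gamma_uuv = 0.000000, Gamma_uvv = 0.000000, Gamma_vuu = 0.000000, Gamma_vuv = 0.000000, Gamma_vvv = 0.000000
  tau = 1.000000: gamma = (-0.750000, 0.000000), gamma' = (-0.500000, 0.000000); Gamma_uuu = 0.000000, Gamma_uuv = 0.000000, Gamma_uvv = 0.000000, Gamma_vuu = 0.000000, Gamma_vuv = 0.000000, Gamma_vvv = 0.000000
step 0: V^u = 0.1250, V^v = 1.6250
step 1: k1 = (0.000000, 0.000000), k2 = (0.000000, 0.000000), k3 = (0.000000, 0.000000), k4 = (0.000000, 0.000000); V <- V + (h/6)(k1 + 2k2 + 2k3 + k4): V^u = 0.1250, V^v = 1.6250
step 2: k1 = (0.000000, 0.000000), k2 = (0.000000, 0.000000), k3 = (0.000000, 0.000000), k4 = (0.000000, 0.000000); V <- V + (h/6)(k1 + 2k2 + 2k3 + k4): V^u = 0.1250, V^v = 1.6250
step 3: k1 = (0.000000, 0.000000), k2 = (0.000000, 0.000000), k3 = (0.000000, 0.000000), k4 = (0.000000, 0.000000); V <- V + (h/6)(k1 + 2k2 + 2k3 + k4): V^u = 0.1250, V^v = 1.6250
step 4: k1 = (0.000000, 0.000000), k2 = (0.000000, 0.000000), k3 = (0.000000, 0.000000), k4 = (0.000000, 0.000000); V <- V + (h/6)(k1 + 2k2 + 2k3 + k4): V^u = 0.1250, V^v = 1.6250


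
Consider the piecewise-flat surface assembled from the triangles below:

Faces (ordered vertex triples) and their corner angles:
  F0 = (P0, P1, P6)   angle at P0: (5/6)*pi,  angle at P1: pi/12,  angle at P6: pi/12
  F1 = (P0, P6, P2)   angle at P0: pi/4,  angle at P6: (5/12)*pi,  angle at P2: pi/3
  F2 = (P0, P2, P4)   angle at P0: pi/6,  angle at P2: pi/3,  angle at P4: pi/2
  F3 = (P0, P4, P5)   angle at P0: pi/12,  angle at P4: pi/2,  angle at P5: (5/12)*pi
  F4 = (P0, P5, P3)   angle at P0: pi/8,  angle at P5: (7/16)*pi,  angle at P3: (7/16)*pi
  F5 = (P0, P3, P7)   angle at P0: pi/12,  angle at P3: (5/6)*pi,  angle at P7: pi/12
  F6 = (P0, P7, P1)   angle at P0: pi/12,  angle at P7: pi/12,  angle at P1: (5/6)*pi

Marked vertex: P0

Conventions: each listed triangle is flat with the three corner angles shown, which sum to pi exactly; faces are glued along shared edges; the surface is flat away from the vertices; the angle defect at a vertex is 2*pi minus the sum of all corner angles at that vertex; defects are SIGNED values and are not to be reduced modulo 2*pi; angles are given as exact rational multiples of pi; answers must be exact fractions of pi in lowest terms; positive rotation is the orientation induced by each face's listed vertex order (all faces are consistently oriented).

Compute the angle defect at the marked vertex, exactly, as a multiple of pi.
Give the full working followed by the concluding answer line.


Sum of corner angles at P0: (13/8)*pi
defect = 2*pi - (13/8)*pi

Answer: defect(P0) = (3/8)*pi


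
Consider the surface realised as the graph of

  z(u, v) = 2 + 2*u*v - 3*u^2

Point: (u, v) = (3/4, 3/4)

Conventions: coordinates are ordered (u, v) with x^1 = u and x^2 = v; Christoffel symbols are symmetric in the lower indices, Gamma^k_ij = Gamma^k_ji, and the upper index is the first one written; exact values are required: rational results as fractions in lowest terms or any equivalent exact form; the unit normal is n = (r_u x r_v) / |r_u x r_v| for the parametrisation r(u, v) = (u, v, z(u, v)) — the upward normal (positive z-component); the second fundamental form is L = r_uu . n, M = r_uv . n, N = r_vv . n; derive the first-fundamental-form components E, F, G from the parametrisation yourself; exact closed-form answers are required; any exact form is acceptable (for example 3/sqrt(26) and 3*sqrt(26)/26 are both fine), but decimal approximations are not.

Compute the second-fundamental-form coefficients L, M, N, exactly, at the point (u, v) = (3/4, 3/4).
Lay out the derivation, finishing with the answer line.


z_u = -3, z_v = 3/2, z_uu = -6, z_uv = 2, z_vv = 0
E = 10, F = -9/2, G = 13/4; answer radicand W^2 = 49/4
unnormalised second-form numerators: l = -6, m = 2, n = 0; L = l/sqrt(49/4), and similarly M = m/sqrt(W^2), N = n/sqrt(W^2)

Answer: L = -12/7, M = 4/7, N = 0


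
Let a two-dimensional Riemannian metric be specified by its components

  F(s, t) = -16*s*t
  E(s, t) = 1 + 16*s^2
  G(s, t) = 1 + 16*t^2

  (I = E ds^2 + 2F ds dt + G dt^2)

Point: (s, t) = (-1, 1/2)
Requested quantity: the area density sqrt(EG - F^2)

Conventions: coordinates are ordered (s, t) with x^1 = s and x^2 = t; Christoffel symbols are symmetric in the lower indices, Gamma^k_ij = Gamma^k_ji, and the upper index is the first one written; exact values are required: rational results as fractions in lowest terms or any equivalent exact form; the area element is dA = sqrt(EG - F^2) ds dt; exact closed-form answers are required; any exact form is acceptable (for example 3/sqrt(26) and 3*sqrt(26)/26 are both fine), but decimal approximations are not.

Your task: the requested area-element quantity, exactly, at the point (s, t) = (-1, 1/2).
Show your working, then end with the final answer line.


E = 17, F = 8, G = 5; EG - F^2 = 21

Answer: sqrt(EG - F^2) = sqrt(21)


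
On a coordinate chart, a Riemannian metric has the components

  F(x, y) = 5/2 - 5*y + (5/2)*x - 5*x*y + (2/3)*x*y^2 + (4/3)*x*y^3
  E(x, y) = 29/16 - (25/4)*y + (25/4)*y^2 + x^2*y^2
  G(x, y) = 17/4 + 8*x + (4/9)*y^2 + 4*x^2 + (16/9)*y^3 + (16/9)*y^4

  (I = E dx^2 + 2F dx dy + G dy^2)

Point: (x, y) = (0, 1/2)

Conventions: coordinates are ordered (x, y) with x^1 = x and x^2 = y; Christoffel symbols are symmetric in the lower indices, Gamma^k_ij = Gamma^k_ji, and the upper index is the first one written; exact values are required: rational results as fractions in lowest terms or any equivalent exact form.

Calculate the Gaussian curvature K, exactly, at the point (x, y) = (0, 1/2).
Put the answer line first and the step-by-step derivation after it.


Answer: K = -249924/28561

E = 1/4, F = 0, G = 169/36, EG - F^2 = 169/144 at the point
E_x = 0, E_y = 0, F_x = 1/3, F_y = -5, G_x = 8, G_y = 8/3
E_yy = 25/2, F_xy = -10/3, G_xx = 8
K follows from Brioschi's formula, (det M1 - det M2)/(EG - F^2)^2.
M1 = [[-E_yy/2 + F_xy - G_xx/2, E_x/2, F_x - E_y/2], [F_y - G_x/2, E, F], [G_y/2, F, G]] = [[-163/12, 0, 1/3], [-9, 1/4, 0], [4/3, 0, 169/36]]; det M1 = -27739/1728
M2 = [[0, E_y/2, G_x/2], [E_y/2, E, F], [G_x/2, F, G]] = [[0, 0, 4], [0, 1/4, 0], [4, 0, 169/36]]; det M2 = -4
det M1 - det M2 = -20827/1728; K = -20827/1728 / (169/144)^2 = -249924/28561


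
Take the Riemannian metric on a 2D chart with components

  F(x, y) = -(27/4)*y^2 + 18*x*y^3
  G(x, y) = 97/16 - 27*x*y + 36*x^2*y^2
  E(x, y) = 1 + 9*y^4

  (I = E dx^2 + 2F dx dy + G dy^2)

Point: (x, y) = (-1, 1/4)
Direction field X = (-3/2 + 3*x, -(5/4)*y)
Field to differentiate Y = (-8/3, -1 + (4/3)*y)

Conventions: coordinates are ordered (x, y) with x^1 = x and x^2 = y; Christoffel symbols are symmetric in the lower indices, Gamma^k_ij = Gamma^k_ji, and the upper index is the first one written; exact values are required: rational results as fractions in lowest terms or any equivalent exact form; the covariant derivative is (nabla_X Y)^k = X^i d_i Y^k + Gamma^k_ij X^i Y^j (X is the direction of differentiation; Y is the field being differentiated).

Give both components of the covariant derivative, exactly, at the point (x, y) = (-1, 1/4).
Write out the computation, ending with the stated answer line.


E = 265/256, F = -45/64, G = 241/16 at the point
E_x = 0, E_y = 9/16, F_x = 9/32, F_y = -27/4, G_x = -45/4, G_y = 45
EG - F^2 = 3865/256;  g^inv = (256/3865) * [[241/16, 45/64], [45/64, 265/256]]
first-kind symbols [ij,l] = (1/2)(d_i g_jl + d_j g_il - d_l g_ij): [xx,x] = E_x/2 = 0, [xx,y] = F_x - E_y/2 = 0, [xy,x] = E_y/2 = 9/32, [xy,y] = G_x/2 = -45/8, [yy,x] = F_y - G_x/2 = -9/8, [yy,y] = G_y/2 = 45/2
Gamma^x_ij = (G*[ij,x] - F*[ij,y])/(EG - F^2), Gamma^y_ij = (E*[ij,y] - F*[ij,x])/(EG - F^2)
Gamma_xxx = 0, Gamma_xxy = 72/3865, Gamma_xyy = -288/3865, Gamma_yxx = 0, Gamma_yxy = -288/773, Gamma_yyy = 1152/773
X = (-9/2, -5/16), Y = (-8/3, -2/3) at the point

Answer: (nabla_X Y)^x = 216/3865, (nabla_X Y)^y = -14233/9276


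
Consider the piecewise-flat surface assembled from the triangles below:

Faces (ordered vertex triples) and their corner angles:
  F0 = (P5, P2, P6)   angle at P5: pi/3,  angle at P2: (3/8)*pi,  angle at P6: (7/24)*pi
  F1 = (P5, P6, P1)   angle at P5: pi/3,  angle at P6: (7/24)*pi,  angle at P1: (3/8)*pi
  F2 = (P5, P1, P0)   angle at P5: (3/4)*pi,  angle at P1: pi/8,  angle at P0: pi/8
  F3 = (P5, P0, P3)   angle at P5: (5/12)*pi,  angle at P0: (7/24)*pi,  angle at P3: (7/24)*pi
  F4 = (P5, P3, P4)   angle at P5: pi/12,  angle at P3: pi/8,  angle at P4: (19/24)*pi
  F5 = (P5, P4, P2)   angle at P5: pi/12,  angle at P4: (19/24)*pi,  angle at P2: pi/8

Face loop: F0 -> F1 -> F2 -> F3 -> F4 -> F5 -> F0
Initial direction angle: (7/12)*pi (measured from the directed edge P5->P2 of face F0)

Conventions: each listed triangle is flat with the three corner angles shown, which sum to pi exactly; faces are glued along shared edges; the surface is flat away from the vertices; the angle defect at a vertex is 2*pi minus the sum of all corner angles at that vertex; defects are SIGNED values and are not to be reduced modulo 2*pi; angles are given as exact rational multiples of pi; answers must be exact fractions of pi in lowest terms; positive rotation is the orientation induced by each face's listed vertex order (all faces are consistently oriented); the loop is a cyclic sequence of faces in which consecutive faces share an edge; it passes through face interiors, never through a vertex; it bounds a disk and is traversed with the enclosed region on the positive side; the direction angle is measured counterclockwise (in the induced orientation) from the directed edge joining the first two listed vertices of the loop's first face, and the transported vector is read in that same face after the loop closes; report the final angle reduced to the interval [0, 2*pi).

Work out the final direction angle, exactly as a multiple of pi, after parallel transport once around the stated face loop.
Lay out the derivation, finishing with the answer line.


enclosed vertex P5: corner angles sum to 2*pi, defect = 2*pi - 2*pi = 0
transport around the loop rotates by the sum of enclosed defects; add to the initial angle mod 2*pi
final angle = (7/12)*pi + 0 = (7/12)*pi (mod 2*pi)

Answer: final direction angle = (7/12)*pi


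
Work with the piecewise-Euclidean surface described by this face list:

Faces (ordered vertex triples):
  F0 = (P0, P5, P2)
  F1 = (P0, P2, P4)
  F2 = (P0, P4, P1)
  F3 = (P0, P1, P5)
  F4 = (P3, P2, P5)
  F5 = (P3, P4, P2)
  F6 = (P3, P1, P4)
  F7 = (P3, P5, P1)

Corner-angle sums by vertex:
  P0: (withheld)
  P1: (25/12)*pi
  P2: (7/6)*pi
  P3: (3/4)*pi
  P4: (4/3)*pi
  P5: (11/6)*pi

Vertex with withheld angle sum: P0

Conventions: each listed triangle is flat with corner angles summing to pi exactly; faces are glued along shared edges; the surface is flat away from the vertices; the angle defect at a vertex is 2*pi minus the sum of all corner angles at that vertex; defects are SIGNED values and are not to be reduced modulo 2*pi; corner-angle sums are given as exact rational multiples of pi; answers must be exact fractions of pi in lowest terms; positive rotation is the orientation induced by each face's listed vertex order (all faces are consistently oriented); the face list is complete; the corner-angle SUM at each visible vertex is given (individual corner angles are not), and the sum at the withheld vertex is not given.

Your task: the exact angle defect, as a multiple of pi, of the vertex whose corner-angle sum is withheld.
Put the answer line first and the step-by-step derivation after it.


Answer: defect(P0) = (7/6)*pi

V = 6, E = 12, F = 8; chi = V - E + F = 2
Gauss-Bonnet: total defect = 2*pi*chi = 4*pi; visible defects sum to (17/6)*pi


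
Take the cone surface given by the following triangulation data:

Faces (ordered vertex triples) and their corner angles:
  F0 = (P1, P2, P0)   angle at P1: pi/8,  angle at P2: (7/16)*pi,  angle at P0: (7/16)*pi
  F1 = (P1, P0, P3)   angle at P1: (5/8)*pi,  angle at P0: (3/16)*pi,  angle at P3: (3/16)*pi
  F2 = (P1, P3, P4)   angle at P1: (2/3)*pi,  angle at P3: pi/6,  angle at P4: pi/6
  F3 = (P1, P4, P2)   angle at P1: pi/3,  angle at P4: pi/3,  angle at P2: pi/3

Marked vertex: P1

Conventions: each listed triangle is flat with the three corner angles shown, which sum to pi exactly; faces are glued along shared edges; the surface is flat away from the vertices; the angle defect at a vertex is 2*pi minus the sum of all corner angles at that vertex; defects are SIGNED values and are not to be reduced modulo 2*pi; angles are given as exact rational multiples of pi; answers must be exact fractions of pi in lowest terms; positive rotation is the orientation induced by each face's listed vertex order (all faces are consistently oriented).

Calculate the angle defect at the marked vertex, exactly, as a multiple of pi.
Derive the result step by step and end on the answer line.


Sum of corner angles at P1: (7/4)*pi
defect = 2*pi - (7/4)*pi

Answer: defect(P1) = pi/4


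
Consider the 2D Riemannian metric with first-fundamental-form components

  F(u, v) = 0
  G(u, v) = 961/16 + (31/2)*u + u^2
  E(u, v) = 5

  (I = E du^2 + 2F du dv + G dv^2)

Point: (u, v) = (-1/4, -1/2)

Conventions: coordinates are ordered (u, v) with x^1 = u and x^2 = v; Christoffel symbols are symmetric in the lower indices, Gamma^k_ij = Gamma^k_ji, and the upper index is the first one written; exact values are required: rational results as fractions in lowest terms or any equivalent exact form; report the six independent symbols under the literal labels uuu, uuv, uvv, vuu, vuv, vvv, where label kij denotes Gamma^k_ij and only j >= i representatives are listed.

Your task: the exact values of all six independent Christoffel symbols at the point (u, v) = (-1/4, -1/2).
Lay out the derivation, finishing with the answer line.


E = 5, F = 0, G = 225/4 at the point
E_u = 0, E_v = 0, F_u = 0, F_v = 0, G_u = 15, G_v = 0
EG - F^2 = 1125/4;  g^inv = (4/1125) * [[225/4, 0], [0, 5]]
first-kind symbols [ij,l] = (1/2)(d_i g_jl + d_j g_il - d_l g_ij): [uu,u] = E_u/2 = 0, [uu,v] = F_u - E_v/2 = 0, [uv,u] = E_v/2 = 0, [uv,v] = G_u/2 = 15/2, [vv,u] = F_v - G_u/2 = -15/2, [vv,v] = G_v/2 = 0
Gamma^u_ij = (G*[ij,u] - F*[ij,v])/(EG - F^2), Gamma^v_ij = (E*[ij,v] - F*[ij,u])/(EG - F^2)

Answer: Gamma_uuu = 0, Gamma_uuv = 0, Gamma_uvv = -3/2, Gamma_vuu = 0, Gamma_vuv = 2/15, Gamma_vvv = 0


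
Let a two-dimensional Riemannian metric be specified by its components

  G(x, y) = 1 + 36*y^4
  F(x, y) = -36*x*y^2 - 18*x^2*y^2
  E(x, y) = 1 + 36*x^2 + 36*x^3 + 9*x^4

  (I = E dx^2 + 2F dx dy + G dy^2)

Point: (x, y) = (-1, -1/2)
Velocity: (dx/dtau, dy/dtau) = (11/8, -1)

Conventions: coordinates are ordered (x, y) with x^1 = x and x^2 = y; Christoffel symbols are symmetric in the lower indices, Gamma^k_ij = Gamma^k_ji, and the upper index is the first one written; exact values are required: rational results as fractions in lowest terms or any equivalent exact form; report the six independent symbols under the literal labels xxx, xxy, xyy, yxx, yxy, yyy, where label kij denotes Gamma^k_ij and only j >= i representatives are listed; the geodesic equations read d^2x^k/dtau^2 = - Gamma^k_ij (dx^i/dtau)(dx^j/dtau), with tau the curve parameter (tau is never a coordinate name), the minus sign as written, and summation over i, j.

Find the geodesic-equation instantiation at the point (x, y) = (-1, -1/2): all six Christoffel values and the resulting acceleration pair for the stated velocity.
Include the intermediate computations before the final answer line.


E = 10, F = 9/2, G = 13/4 at the point
E_x = 0, E_y = 0, F_x = 0, F_y = -18, G_x = 0, G_y = -18
EG - F^2 = 49/4;  g^inv = (4/49) * [[13/4, -9/2], [-9/2, 10]]
first-kind symbols [ij,l] = (1/2)(d_i g_jl + d_j g_il - d_l g_ij): [xx,x] = E_x/2 = 0, [xx,y] = F_x - E_y/2 = 0, [xy,x] = E_y/2 = 0, [xy,y] = G_x/2 = 0, [yy,x] = F_y - G_x/2 = -18, [yy,y] = G_y/2 = -9
Gamma^x_ij = (G*[ij,x] - F*[ij,y])/(EG - F^2), Gamma^y_ij = (E*[ij,y] - F*[ij,x])/(EG - F^2)
Gamma_xxx = 0, Gamma_xxy = 0, Gamma_xyy = -72/49, Gamma_yxx = 0, Gamma_yxy = 0, Gamma_yyy = -36/49
d^2x/dtau^2 = -(Gamma_xxx*(11/8)^2 + 2*Gamma_xxy*(11/8)*(-1) + Gamma_xyy*(-1)^2) = 72/49
d^2y/dtau^2 = -(Gamma_yxx*(11/8)^2 + 2*Gamma_yxy*(11/8)*(-1) + Gamma_yyy*(-1)^2) = 36/49

Answer: Gamma_xxx = 0, Gamma_xxy = 0, Gamma_xyy = -72/49, Gamma_yxx = 0, Gamma_yxy = 0, Gamma_yyy = -36/49; accelerations (d^2x/dtau^2, d^2y/dtau^2) = (72/49, 36/49)


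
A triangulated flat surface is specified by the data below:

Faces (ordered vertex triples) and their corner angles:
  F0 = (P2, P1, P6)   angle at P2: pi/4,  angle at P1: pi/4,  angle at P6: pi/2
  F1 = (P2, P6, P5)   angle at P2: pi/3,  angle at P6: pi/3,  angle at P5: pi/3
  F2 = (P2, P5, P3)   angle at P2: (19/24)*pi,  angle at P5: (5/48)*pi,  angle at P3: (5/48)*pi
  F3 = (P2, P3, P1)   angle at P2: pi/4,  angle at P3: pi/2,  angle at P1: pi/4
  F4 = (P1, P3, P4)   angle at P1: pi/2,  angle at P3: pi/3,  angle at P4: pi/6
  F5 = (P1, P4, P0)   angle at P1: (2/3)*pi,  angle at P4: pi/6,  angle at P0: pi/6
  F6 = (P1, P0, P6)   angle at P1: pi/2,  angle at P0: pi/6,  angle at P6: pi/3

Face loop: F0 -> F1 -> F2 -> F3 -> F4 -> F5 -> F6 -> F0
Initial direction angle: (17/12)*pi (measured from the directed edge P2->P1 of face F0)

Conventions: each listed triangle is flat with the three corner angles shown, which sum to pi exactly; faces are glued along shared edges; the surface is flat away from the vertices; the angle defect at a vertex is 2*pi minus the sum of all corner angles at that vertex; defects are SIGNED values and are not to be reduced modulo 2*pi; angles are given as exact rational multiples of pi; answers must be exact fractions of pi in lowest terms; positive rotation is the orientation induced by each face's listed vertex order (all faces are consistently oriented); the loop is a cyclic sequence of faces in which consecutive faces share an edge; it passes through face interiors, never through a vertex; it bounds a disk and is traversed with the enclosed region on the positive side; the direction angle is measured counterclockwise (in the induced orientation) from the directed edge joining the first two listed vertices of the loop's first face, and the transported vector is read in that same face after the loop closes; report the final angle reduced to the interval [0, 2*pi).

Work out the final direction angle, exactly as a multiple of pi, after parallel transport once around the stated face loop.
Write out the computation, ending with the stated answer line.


enclosed vertex P1: corner angles sum to (13/6)*pi, defect = 2*pi - (13/6)*pi = -pi/6
enclosed vertex P2: corner angles sum to (13/8)*pi, defect = 2*pi - (13/8)*pi = (3/8)*pi
by Gauss-Bonnet the loop rotates the vector by the enclosed defect sum (positive orientation, mod 2*pi)
final angle = (17/12)*pi + (5/24)*pi = (13/8)*pi (mod 2*pi)

Answer: final direction angle = (13/8)*pi


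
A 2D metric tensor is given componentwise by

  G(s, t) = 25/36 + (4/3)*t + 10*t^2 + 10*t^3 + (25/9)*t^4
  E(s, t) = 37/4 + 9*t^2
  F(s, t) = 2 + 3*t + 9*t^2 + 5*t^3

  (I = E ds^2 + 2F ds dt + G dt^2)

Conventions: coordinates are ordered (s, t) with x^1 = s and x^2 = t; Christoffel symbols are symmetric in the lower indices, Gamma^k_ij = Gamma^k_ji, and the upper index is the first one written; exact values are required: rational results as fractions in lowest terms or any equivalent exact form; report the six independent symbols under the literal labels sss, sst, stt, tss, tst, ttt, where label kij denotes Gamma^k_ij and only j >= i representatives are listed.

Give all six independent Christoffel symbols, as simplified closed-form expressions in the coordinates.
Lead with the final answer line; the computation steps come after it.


Answer: Gamma_sss = (6480*t^4 + 11664*t^3 + 3888*t^2 + 2592*t)/(676*t^4 + 4392*t^3 + 7740*t^2 + 48*t + 349), Gamma_sst = (3600*t^5 + 12960*t^4 + 12960*t^3 + 1728*t^2 + 900*t)/(676*t^4 + 4392*t^3 + 7740*t^2 + 48*t + 349), Gamma_stt = (2000*t^6 + 10800*t^5 + 19680*t^4 + 11600*t^3 - 228*t^2 - 792*t + 108)/(676*t^4 + 4392*t^3 + 7740*t^2 + 48*t + 349), Gamma_tss = (-11664*t^3 - 11988*t)/(676*t^4 + 4392*t^3 + 7740*t^2 + 48*t + 349), Gamma_tst = (-6480*t^4 - 11664*t^3 - 3888*t^2 - 2592*t)/(676*t^4 + 4392*t^3 + 7740*t^2 + 48*t + 349), Gamma_ttt = (-3600*t^5 - 12960*t^4 - 11608*t^3 + 4860*t^2 + 6840*t + 24)/(676*t^4 + 4392*t^3 + 7740*t^2 + 48*t + 349)

E = 37/4 + 9*t^2; F = 2 + 3*t + 9*t^2 + 5*t^3; G = 25/36 + (4/3)*t + 10*t^2 + 10*t^3 + (25/9)*t^4
Gamma^k_ij = (1/2) g^{kl} (d_i g_jl + d_j g_il - d_l g_ij), with g^inv = (1/(EG-F^2)) [[G, -F], [-F, E]]
first partials: E_s = 0, E_t = 18*t, F_s = 0, F_t = 3 + 18*t + 15*t^2, G_s = 0, G_t = 4/3 + 20*t + 30*t^2 + (100/9)*t^3
D = EG - F^2 = 349/144 + (1/3)*t + (215/4)*t^2 + (61/2)*t^3 + (169/36)*t^4
expanded: Gamma^s_ss = (G E_s - 2F F_s + F E_t)/(2D), Gamma^s_st = (G E_t - F G_s)/(2D), Gamma^s_tt = (2G F_t - G G_s - F G_t)/(2D), Gamma^t_ss = (2E F_s - E E_t - F E_s)/(2D), Gamma^t_st = (E G_s - F E_t)/(2D), Gamma^t_tt = (E G_t - 2F F_t + F G_s)/(2D); substitute and cancel common factors


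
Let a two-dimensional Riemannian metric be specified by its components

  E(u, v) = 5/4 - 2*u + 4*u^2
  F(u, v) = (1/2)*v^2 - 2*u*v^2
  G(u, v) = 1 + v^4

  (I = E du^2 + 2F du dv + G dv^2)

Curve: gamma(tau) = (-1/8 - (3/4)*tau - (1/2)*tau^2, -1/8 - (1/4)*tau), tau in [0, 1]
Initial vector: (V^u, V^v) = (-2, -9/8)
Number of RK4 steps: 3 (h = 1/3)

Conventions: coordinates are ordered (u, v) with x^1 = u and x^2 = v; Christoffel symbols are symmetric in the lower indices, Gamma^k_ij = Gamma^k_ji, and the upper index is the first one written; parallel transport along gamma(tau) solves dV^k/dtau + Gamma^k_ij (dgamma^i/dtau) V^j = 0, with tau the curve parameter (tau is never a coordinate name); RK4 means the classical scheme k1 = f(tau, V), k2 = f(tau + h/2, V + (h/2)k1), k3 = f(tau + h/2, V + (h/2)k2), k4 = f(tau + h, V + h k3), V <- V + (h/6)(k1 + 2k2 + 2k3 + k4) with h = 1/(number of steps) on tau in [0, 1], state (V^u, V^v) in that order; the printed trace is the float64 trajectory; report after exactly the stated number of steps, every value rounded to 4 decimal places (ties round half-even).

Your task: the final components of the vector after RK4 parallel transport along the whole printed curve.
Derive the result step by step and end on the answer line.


gamma'(tau) = (-3/4 - tau, -1/4); f(tau, V)^k = -Gamma^k_ij(gamma(tau)) gamma'^i(tau) V^j; h = 1/3; intermediate values shown to 6 dp
curve data and Christoffel symbols at the stage parameters:
  tau = 0.000000: gamma = (-0.125000, -0.125000), gamma' = (-0.750000, -0.250000); Gamma_uuu = -0.959850, Gamma_uuv = 0.000000, Gamma_uvv = -0.119981, Gamma_vuu = -0.019997, Gamma_vuv = 0.000000, Gamma_vvv = -0.002500
  tau = 0.166667: gamma = (-0.263889, -0.166667), gamma' = (-0.916667, -0.250000); Gamma_uuu = -0.999250, Gamma_uuv = 0.000000, Gamma_uvv = -0.166542, Gamma_vuu = -0.027007, Gamma_vuv = 0.000000, Gamma_vvv = -0.004501
  tau = 0.333333: gamma = (-0.430556, -0.208333), gamma' = (-1.083333, -0.250000); Gamma_uuu = -0.953657, Gamma_uuv = 0.000000, Gamma_uvv = -0.198679, Gamma_vuu = -0.030410, Gamma_vuv = 0.000000, Gamma_vvv = -0.006335
  tau = 0.500000: gamma = (-0.625000, -0.250000), gamma' = (-1.250000, -0.250000); Gamma_uuu = -0.860711, Gamma_uuv = 0.000000, Gamma_uvv = -0.215178, Gamma_vuu = -0.030740, Gamma_vuv = 0.000000, Gamma_vvv = -0.007685
  tau = 0.666667: gamma = (-0.847222, -0.291667), gamma' = (-1.416667, -0.250000); Gamma_uuu = -0.753739, Gamma_uuv = 0.000000, Gamma_uvv = -0.219841, Gamma_vuu = -0.029219, Gamma_vuv = 0.000000, Gamma_vvv = -0.008522
  tau = 0.833333: gamma = (-1.097222, -0.333333), gamma' = (-1.583333, -0.250000); Gamma_uuu = -0.651432, Gamma_uuv = 0.000000, Gamma_uvv = -0.217144, Gamma_vuu = -0.026863, Gamma_vuv = 0.000000, Gamma_vvv = -0.008954
  tau = 1.000000: gamma = (-1.375000, -0.375000), gamma' = (-1.750000, -0.250000); Gamma_uuu = -0.561202, Gamma_uuv = 0.000000, Gamma_uvv = -0.210451, Gamma_vuu = -0.024283, Gamma_vuv = 0.000000, Gamma_vvv = -0.009106
step 0: V^u = -2.0000, V^v = -1.1250
step 1: k1 = (1.473520, 0.030698), k2 = (1.653633, 0.044693), k3 = (1.626039, 0.043947), k4 = (1.561439, 0.049791); V <- V + (h/6)(k1 + 2k2 + 2k3 + k4): V^u = -1.4670, V^v = -1.1107
step 2: k1 = (1.570750, 0.050088), k2 = (1.355951, 0.048427), k3 = (1.394483, 0.049803), k4 = (1.130229, 0.043814); V <- V + (h/6)(k1 + 2k2 + 2k3 + k4): V^u = -1.0113, V^v = -1.0945
step 3: k1 = (1.140046, 0.044195), k2 = (0.906153, 0.037367), k3 = (0.946422, 0.039028), k4 = (0.740301, 0.032032); V <- V + (h/6)(k1 + 2k2 + 2k3 + k4): V^u = -0.7010, V^v = -1.0818

Answer: V^u = -0.7010, V^v = -1.0818
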